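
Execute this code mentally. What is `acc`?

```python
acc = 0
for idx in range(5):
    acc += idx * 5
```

Let's trace through this code step by step.

Initialize: acc = 0
Entering loop: for idx in range(5):

After execution: acc = 50
50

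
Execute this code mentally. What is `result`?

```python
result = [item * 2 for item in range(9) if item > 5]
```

Let's trace through this code step by step.

Initialize: result = [item * 2 for item in range(9) if item > 5]

After execution: result = [12, 14, 16]
[12, 14, 16]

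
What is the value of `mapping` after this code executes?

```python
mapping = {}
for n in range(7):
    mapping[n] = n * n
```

Let's trace through this code step by step.

Initialize: mapping = {}
Entering loop: for n in range(7):

After execution: mapping = {0: 0, 1: 1, 2: 4, 3: 9, 4: 16, 5: 25, 6: 36}
{0: 0, 1: 1, 2: 4, 3: 9, 4: 16, 5: 25, 6: 36}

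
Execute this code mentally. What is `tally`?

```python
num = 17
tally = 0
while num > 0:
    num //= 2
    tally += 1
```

Let's trace through this code step by step.

Initialize: num = 17
Initialize: tally = 0
Entering loop: while num > 0:

After execution: tally = 5
5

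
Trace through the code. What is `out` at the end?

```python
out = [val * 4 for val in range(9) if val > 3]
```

Let's trace through this code step by step.

Initialize: out = [val * 4 for val in range(9) if val > 3]

After execution: out = [16, 20, 24, 28, 32]
[16, 20, 24, 28, 32]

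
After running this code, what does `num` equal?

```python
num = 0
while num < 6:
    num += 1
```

Let's trace through this code step by step.

Initialize: num = 0
Entering loop: while num < 6:

After execution: num = 6
6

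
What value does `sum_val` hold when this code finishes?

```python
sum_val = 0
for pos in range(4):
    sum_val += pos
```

Let's trace through this code step by step.

Initialize: sum_val = 0
Entering loop: for pos in range(4):

After execution: sum_val = 6
6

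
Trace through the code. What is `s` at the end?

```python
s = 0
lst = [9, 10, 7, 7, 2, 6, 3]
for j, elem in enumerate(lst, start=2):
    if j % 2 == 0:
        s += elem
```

Let's trace through this code step by step.

Initialize: s = 0
Initialize: lst = [9, 10, 7, 7, 2, 6, 3]
Entering loop: for j, elem in enumerate(lst, start=2):

After execution: s = 21
21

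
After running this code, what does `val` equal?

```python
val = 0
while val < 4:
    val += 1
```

Let's trace through this code step by step.

Initialize: val = 0
Entering loop: while val < 4:

After execution: val = 4
4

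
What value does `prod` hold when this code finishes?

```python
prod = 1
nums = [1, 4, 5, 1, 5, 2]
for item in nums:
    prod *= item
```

Let's trace through this code step by step.

Initialize: prod = 1
Initialize: nums = [1, 4, 5, 1, 5, 2]
Entering loop: for item in nums:

After execution: prod = 200
200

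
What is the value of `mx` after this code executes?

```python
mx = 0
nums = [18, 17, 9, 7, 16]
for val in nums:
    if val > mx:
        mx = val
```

Let's trace through this code step by step.

Initialize: mx = 0
Initialize: nums = [18, 17, 9, 7, 16]
Entering loop: for val in nums:

After execution: mx = 18
18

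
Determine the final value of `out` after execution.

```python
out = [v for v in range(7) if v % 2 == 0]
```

Let's trace through this code step by step.

Initialize: out = [v for v in range(7) if v % 2 == 0]

After execution: out = [0, 2, 4, 6]
[0, 2, 4, 6]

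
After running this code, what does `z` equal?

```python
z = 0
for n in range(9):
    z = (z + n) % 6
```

Let's trace through this code step by step.

Initialize: z = 0
Entering loop: for n in range(9):

After execution: z = 0
0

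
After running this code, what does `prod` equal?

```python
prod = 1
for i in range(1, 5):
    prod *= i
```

Let's trace through this code step by step.

Initialize: prod = 1
Entering loop: for i in range(1, 5):

After execution: prod = 24
24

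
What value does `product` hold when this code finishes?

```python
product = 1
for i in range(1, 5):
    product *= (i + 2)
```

Let's trace through this code step by step.

Initialize: product = 1
Entering loop: for i in range(1, 5):

After execution: product = 360
360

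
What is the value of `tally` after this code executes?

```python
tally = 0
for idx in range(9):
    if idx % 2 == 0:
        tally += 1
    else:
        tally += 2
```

Let's trace through this code step by step.

Initialize: tally = 0
Entering loop: for idx in range(9):

After execution: tally = 13
13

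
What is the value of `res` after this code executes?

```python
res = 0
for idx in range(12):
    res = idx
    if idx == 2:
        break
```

Let's trace through this code step by step.

Initialize: res = 0
Entering loop: for idx in range(12):

After execution: res = 2
2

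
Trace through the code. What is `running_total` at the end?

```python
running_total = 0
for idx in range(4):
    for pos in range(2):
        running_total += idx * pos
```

Let's trace through this code step by step.

Initialize: running_total = 0
Entering loop: for idx in range(4):

After execution: running_total = 6
6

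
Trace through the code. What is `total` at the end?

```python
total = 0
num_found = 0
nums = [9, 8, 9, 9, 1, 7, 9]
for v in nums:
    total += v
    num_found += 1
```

Let's trace through this code step by step.

Initialize: total = 0
Initialize: num_found = 0
Initialize: nums = [9, 8, 9, 9, 1, 7, 9]
Entering loop: for v in nums:

After execution: total = 52
52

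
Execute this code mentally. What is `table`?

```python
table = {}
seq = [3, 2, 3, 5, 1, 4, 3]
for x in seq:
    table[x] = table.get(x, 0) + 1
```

Let's trace through this code step by step.

Initialize: table = {}
Initialize: seq = [3, 2, 3, 5, 1, 4, 3]
Entering loop: for x in seq:

After execution: table = {3: 3, 2: 1, 5: 1, 1: 1, 4: 1}
{3: 3, 2: 1, 5: 1, 1: 1, 4: 1}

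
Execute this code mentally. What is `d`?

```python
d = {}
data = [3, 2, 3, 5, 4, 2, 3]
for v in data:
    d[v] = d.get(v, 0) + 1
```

Let's trace through this code step by step.

Initialize: d = {}
Initialize: data = [3, 2, 3, 5, 4, 2, 3]
Entering loop: for v in data:

After execution: d = {3: 3, 2: 2, 5: 1, 4: 1}
{3: 3, 2: 2, 5: 1, 4: 1}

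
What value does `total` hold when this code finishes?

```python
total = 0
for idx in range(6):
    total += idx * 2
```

Let's trace through this code step by step.

Initialize: total = 0
Entering loop: for idx in range(6):

After execution: total = 30
30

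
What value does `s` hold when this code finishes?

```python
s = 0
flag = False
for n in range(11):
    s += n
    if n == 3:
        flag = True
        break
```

Let's trace through this code step by step.

Initialize: s = 0
Initialize: flag = False
Entering loop: for n in range(11):

After execution: s = 6
6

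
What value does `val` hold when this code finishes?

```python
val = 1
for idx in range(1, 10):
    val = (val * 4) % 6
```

Let's trace through this code step by step.

Initialize: val = 1
Entering loop: for idx in range(1, 10):

After execution: val = 4
4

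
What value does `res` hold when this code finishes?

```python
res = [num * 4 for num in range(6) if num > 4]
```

Let's trace through this code step by step.

Initialize: res = [num * 4 for num in range(6) if num > 4]

After execution: res = [20]
[20]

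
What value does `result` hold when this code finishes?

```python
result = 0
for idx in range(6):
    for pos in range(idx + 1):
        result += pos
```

Let's trace through this code step by step.

Initialize: result = 0
Entering loop: for idx in range(6):

After execution: result = 35
35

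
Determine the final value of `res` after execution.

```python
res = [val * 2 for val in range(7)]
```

Let's trace through this code step by step.

Initialize: res = [val * 2 for val in range(7)]

After execution: res = [0, 2, 4, 6, 8, 10, 12]
[0, 2, 4, 6, 8, 10, 12]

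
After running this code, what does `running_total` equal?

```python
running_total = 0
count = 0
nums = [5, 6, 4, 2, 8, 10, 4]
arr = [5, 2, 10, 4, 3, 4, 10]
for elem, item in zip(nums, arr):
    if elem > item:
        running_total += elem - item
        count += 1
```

Let's trace through this code step by step.

Initialize: running_total = 0
Initialize: count = 0
Initialize: nums = [5, 6, 4, 2, 8, 10, 4]
Initialize: arr = [5, 2, 10, 4, 3, 4, 10]
Entering loop: for elem, item in zip(nums, arr):

After execution: running_total = 15
15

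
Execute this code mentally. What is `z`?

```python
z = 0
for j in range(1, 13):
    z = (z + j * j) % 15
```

Let's trace through this code step by step.

Initialize: z = 0
Entering loop: for j in range(1, 13):

After execution: z = 5
5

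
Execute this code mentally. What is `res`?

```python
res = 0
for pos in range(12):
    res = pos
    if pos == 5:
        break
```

Let's trace through this code step by step.

Initialize: res = 0
Entering loop: for pos in range(12):

After execution: res = 5
5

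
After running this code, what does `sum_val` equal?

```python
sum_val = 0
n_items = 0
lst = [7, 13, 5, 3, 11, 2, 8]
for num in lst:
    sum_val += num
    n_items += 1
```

Let's trace through this code step by step.

Initialize: sum_val = 0
Initialize: n_items = 0
Initialize: lst = [7, 13, 5, 3, 11, 2, 8]
Entering loop: for num in lst:

After execution: sum_val = 49
49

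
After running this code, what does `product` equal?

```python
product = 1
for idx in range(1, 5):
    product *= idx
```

Let's trace through this code step by step.

Initialize: product = 1
Entering loop: for idx in range(1, 5):

After execution: product = 24
24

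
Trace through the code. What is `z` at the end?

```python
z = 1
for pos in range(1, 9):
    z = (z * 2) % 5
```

Let's trace through this code step by step.

Initialize: z = 1
Entering loop: for pos in range(1, 9):

After execution: z = 1
1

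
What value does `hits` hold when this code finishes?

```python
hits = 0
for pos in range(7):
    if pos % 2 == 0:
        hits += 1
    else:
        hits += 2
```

Let's trace through this code step by step.

Initialize: hits = 0
Entering loop: for pos in range(7):

After execution: hits = 10
10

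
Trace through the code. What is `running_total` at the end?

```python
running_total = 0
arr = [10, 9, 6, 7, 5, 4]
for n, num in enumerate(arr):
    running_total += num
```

Let's trace through this code step by step.

Initialize: running_total = 0
Initialize: arr = [10, 9, 6, 7, 5, 4]
Entering loop: for n, num in enumerate(arr):

After execution: running_total = 41
41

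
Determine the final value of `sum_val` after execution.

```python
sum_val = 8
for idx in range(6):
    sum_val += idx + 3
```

Let's trace through this code step by step.

Initialize: sum_val = 8
Entering loop: for idx in range(6):

After execution: sum_val = 41
41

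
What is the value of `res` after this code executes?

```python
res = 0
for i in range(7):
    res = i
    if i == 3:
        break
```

Let's trace through this code step by step.

Initialize: res = 0
Entering loop: for i in range(7):

After execution: res = 3
3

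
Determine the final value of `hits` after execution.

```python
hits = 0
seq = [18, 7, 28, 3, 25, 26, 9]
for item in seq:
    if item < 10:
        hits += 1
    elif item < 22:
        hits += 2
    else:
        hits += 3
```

Let's trace through this code step by step.

Initialize: hits = 0
Initialize: seq = [18, 7, 28, 3, 25, 26, 9]
Entering loop: for item in seq:

After execution: hits = 14
14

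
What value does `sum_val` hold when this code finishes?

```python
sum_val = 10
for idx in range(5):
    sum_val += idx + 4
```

Let's trace through this code step by step.

Initialize: sum_val = 10
Entering loop: for idx in range(5):

After execution: sum_val = 40
40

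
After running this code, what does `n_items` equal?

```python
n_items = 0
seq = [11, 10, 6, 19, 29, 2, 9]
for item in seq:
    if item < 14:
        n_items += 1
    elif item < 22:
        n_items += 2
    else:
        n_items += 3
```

Let's trace through this code step by step.

Initialize: n_items = 0
Initialize: seq = [11, 10, 6, 19, 29, 2, 9]
Entering loop: for item in seq:

After execution: n_items = 10
10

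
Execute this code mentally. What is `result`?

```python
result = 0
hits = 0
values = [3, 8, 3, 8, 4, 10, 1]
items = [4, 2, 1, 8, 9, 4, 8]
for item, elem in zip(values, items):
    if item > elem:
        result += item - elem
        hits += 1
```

Let's trace through this code step by step.

Initialize: result = 0
Initialize: hits = 0
Initialize: values = [3, 8, 3, 8, 4, 10, 1]
Initialize: items = [4, 2, 1, 8, 9, 4, 8]
Entering loop: for item, elem in zip(values, items):

After execution: result = 14
14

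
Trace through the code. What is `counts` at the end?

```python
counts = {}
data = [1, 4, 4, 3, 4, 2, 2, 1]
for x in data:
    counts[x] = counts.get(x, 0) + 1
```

Let's trace through this code step by step.

Initialize: counts = {}
Initialize: data = [1, 4, 4, 3, 4, 2, 2, 1]
Entering loop: for x in data:

After execution: counts = {1: 2, 4: 3, 3: 1, 2: 2}
{1: 2, 4: 3, 3: 1, 2: 2}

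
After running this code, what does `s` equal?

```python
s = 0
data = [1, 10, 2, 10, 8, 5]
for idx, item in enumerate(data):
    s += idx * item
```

Let's trace through this code step by step.

Initialize: s = 0
Initialize: data = [1, 10, 2, 10, 8, 5]
Entering loop: for idx, item in enumerate(data):

After execution: s = 101
101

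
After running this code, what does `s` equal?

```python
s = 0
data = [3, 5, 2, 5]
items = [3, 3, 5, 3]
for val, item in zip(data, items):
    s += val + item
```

Let's trace through this code step by step.

Initialize: s = 0
Initialize: data = [3, 5, 2, 5]
Initialize: items = [3, 3, 5, 3]
Entering loop: for val, item in zip(data, items):

After execution: s = 29
29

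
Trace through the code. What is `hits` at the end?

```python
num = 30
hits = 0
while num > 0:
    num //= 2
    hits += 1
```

Let's trace through this code step by step.

Initialize: num = 30
Initialize: hits = 0
Entering loop: while num > 0:

After execution: hits = 5
5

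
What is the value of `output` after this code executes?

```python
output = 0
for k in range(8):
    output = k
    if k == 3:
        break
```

Let's trace through this code step by step.

Initialize: output = 0
Entering loop: for k in range(8):

After execution: output = 3
3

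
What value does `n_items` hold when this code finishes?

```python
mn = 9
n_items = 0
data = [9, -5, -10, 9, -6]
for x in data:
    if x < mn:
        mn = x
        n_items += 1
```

Let's trace through this code step by step.

Initialize: mn = 9
Initialize: n_items = 0
Initialize: data = [9, -5, -10, 9, -6]
Entering loop: for x in data:

After execution: n_items = 2
2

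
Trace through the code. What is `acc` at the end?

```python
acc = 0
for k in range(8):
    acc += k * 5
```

Let's trace through this code step by step.

Initialize: acc = 0
Entering loop: for k in range(8):

After execution: acc = 140
140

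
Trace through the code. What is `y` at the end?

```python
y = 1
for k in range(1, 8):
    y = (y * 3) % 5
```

Let's trace through this code step by step.

Initialize: y = 1
Entering loop: for k in range(1, 8):

After execution: y = 2
2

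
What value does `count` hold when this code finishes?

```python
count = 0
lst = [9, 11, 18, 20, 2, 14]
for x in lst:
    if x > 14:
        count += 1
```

Let's trace through this code step by step.

Initialize: count = 0
Initialize: lst = [9, 11, 18, 20, 2, 14]
Entering loop: for x in lst:

After execution: count = 2
2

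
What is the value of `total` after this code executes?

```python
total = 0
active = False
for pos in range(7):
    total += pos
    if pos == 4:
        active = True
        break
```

Let's trace through this code step by step.

Initialize: total = 0
Initialize: active = False
Entering loop: for pos in range(7):

After execution: total = 10
10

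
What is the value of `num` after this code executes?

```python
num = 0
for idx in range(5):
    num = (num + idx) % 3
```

Let's trace through this code step by step.

Initialize: num = 0
Entering loop: for idx in range(5):

After execution: num = 1
1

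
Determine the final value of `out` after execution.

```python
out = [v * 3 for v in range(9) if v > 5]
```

Let's trace through this code step by step.

Initialize: out = [v * 3 for v in range(9) if v > 5]

After execution: out = [18, 21, 24]
[18, 21, 24]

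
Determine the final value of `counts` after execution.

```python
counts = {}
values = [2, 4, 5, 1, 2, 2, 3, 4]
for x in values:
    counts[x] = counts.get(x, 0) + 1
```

Let's trace through this code step by step.

Initialize: counts = {}
Initialize: values = [2, 4, 5, 1, 2, 2, 3, 4]
Entering loop: for x in values:

After execution: counts = {2: 3, 4: 2, 5: 1, 1: 1, 3: 1}
{2: 3, 4: 2, 5: 1, 1: 1, 3: 1}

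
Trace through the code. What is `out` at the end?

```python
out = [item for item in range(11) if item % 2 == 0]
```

Let's trace through this code step by step.

Initialize: out = [item for item in range(11) if item % 2 == 0]

After execution: out = [0, 2, 4, 6, 8, 10]
[0, 2, 4, 6, 8, 10]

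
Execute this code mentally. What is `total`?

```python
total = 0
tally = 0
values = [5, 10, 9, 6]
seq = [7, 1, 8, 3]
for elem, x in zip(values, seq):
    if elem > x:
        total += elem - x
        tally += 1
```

Let's trace through this code step by step.

Initialize: total = 0
Initialize: tally = 0
Initialize: values = [5, 10, 9, 6]
Initialize: seq = [7, 1, 8, 3]
Entering loop: for elem, x in zip(values, seq):

After execution: total = 13
13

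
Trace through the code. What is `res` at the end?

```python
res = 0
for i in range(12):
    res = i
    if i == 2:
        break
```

Let's trace through this code step by step.

Initialize: res = 0
Entering loop: for i in range(12):

After execution: res = 2
2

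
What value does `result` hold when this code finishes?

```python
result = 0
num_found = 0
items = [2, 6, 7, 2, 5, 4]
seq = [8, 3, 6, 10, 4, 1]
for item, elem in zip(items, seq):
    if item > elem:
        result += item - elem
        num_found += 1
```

Let's trace through this code step by step.

Initialize: result = 0
Initialize: num_found = 0
Initialize: items = [2, 6, 7, 2, 5, 4]
Initialize: seq = [8, 3, 6, 10, 4, 1]
Entering loop: for item, elem in zip(items, seq):

After execution: result = 8
8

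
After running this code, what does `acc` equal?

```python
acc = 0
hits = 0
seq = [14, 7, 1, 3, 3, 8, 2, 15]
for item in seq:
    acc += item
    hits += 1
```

Let's trace through this code step by step.

Initialize: acc = 0
Initialize: hits = 0
Initialize: seq = [14, 7, 1, 3, 3, 8, 2, 15]
Entering loop: for item in seq:

After execution: acc = 53
53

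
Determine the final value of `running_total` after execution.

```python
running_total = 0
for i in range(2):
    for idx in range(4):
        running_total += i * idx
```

Let's trace through this code step by step.

Initialize: running_total = 0
Entering loop: for i in range(2):

After execution: running_total = 6
6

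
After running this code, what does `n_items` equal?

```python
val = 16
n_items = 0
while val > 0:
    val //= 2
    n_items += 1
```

Let's trace through this code step by step.

Initialize: val = 16
Initialize: n_items = 0
Entering loop: while val > 0:

After execution: n_items = 5
5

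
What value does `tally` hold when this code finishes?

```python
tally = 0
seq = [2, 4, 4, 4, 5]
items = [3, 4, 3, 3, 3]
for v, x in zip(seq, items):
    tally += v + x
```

Let's trace through this code step by step.

Initialize: tally = 0
Initialize: seq = [2, 4, 4, 4, 5]
Initialize: items = [3, 4, 3, 3, 3]
Entering loop: for v, x in zip(seq, items):

After execution: tally = 35
35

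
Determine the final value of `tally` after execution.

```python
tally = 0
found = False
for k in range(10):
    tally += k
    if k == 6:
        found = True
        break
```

Let's trace through this code step by step.

Initialize: tally = 0
Initialize: found = False
Entering loop: for k in range(10):

After execution: tally = 21
21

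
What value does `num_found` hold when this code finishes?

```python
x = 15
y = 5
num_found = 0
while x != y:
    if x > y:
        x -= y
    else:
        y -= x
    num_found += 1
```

Let's trace through this code step by step.

Initialize: x = 15
Initialize: y = 5
Initialize: num_found = 0
Entering loop: while x != y:

After execution: num_found = 2
2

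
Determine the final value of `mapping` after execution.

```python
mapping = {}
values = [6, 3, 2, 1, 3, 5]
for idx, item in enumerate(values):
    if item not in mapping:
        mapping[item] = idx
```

Let's trace through this code step by step.

Initialize: mapping = {}
Initialize: values = [6, 3, 2, 1, 3, 5]
Entering loop: for idx, item in enumerate(values):

After execution: mapping = {6: 0, 3: 1, 2: 2, 1: 3, 5: 5}
{6: 0, 3: 1, 2: 2, 1: 3, 5: 5}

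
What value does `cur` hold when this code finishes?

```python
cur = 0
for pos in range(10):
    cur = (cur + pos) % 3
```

Let's trace through this code step by step.

Initialize: cur = 0
Entering loop: for pos in range(10):

After execution: cur = 0
0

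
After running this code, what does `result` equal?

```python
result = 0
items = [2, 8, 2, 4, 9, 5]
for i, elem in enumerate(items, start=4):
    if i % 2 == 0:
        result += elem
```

Let's trace through this code step by step.

Initialize: result = 0
Initialize: items = [2, 8, 2, 4, 9, 5]
Entering loop: for i, elem in enumerate(items, start=4):

After execution: result = 13
13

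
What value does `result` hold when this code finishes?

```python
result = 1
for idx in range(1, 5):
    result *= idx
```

Let's trace through this code step by step.

Initialize: result = 1
Entering loop: for idx in range(1, 5):

After execution: result = 24
24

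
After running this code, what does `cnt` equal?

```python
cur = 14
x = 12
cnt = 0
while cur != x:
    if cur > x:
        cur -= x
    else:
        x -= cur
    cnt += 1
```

Let's trace through this code step by step.

Initialize: cur = 14
Initialize: x = 12
Initialize: cnt = 0
Entering loop: while cur != x:

After execution: cnt = 6
6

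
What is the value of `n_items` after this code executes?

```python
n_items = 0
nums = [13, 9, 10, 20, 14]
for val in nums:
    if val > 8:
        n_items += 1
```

Let's trace through this code step by step.

Initialize: n_items = 0
Initialize: nums = [13, 9, 10, 20, 14]
Entering loop: for val in nums:

After execution: n_items = 5
5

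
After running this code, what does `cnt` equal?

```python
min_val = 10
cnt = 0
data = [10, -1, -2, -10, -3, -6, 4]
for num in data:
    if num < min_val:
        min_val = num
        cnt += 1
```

Let's trace through this code step by step.

Initialize: min_val = 10
Initialize: cnt = 0
Initialize: data = [10, -1, -2, -10, -3, -6, 4]
Entering loop: for num in data:

After execution: cnt = 3
3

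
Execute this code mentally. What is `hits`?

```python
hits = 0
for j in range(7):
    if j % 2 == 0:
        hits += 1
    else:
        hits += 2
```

Let's trace through this code step by step.

Initialize: hits = 0
Entering loop: for j in range(7):

After execution: hits = 10
10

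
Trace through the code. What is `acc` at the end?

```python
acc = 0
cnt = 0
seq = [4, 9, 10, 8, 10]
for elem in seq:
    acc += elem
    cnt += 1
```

Let's trace through this code step by step.

Initialize: acc = 0
Initialize: cnt = 0
Initialize: seq = [4, 9, 10, 8, 10]
Entering loop: for elem in seq:

After execution: acc = 41
41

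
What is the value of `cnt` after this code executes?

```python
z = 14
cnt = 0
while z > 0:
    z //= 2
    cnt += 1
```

Let's trace through this code step by step.

Initialize: z = 14
Initialize: cnt = 0
Entering loop: while z > 0:

After execution: cnt = 4
4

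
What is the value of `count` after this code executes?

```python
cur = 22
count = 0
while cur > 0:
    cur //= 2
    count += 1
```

Let's trace through this code step by step.

Initialize: cur = 22
Initialize: count = 0
Entering loop: while cur > 0:

After execution: count = 5
5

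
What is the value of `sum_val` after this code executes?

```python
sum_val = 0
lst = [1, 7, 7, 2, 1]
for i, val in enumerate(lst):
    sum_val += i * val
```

Let's trace through this code step by step.

Initialize: sum_val = 0
Initialize: lst = [1, 7, 7, 2, 1]
Entering loop: for i, val in enumerate(lst):

After execution: sum_val = 31
31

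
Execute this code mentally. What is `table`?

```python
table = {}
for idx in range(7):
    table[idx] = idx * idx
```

Let's trace through this code step by step.

Initialize: table = {}
Entering loop: for idx in range(7):

After execution: table = {0: 0, 1: 1, 2: 4, 3: 9, 4: 16, 5: 25, 6: 36}
{0: 0, 1: 1, 2: 4, 3: 9, 4: 16, 5: 25, 6: 36}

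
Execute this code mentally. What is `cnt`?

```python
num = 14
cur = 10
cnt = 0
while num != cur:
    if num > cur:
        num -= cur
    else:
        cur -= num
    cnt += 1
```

Let's trace through this code step by step.

Initialize: num = 14
Initialize: cur = 10
Initialize: cnt = 0
Entering loop: while num != cur:

After execution: cnt = 4
4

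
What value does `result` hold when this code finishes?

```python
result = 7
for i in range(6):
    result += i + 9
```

Let's trace through this code step by step.

Initialize: result = 7
Entering loop: for i in range(6):

After execution: result = 76
76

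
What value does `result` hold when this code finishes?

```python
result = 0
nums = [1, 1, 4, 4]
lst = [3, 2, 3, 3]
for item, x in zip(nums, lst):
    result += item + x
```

Let's trace through this code step by step.

Initialize: result = 0
Initialize: nums = [1, 1, 4, 4]
Initialize: lst = [3, 2, 3, 3]
Entering loop: for item, x in zip(nums, lst):

After execution: result = 21
21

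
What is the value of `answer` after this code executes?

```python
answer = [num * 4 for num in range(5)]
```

Let's trace through this code step by step.

Initialize: answer = [num * 4 for num in range(5)]

After execution: answer = [0, 4, 8, 12, 16]
[0, 4, 8, 12, 16]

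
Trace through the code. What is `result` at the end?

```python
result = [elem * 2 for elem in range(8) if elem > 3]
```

Let's trace through this code step by step.

Initialize: result = [elem * 2 for elem in range(8) if elem > 3]

After execution: result = [8, 10, 12, 14]
[8, 10, 12, 14]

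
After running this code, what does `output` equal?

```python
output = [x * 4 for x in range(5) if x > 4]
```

Let's trace through this code step by step.

Initialize: output = [x * 4 for x in range(5) if x > 4]

After execution: output = []
[]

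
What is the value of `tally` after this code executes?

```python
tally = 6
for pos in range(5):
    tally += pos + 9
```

Let's trace through this code step by step.

Initialize: tally = 6
Entering loop: for pos in range(5):

After execution: tally = 61
61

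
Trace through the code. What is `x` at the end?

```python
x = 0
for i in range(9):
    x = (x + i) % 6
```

Let's trace through this code step by step.

Initialize: x = 0
Entering loop: for i in range(9):

After execution: x = 0
0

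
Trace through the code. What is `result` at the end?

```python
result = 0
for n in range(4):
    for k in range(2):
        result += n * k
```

Let's trace through this code step by step.

Initialize: result = 0
Entering loop: for n in range(4):

After execution: result = 6
6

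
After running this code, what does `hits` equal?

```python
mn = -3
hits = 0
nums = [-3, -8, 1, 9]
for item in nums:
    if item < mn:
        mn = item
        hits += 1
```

Let's trace through this code step by step.

Initialize: mn = -3
Initialize: hits = 0
Initialize: nums = [-3, -8, 1, 9]
Entering loop: for item in nums:

After execution: hits = 1
1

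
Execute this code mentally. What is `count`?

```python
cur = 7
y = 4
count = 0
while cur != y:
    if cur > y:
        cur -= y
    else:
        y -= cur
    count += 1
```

Let's trace through this code step by step.

Initialize: cur = 7
Initialize: y = 4
Initialize: count = 0
Entering loop: while cur != y:

After execution: count = 4
4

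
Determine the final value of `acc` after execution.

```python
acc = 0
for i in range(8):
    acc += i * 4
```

Let's trace through this code step by step.

Initialize: acc = 0
Entering loop: for i in range(8):

After execution: acc = 112
112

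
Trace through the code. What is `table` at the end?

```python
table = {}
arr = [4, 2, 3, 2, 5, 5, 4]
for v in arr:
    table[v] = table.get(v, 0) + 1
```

Let's trace through this code step by step.

Initialize: table = {}
Initialize: arr = [4, 2, 3, 2, 5, 5, 4]
Entering loop: for v in arr:

After execution: table = {4: 2, 2: 2, 3: 1, 5: 2}
{4: 2, 2: 2, 3: 1, 5: 2}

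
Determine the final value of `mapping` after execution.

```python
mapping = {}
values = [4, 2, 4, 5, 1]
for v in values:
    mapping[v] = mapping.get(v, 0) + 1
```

Let's trace through this code step by step.

Initialize: mapping = {}
Initialize: values = [4, 2, 4, 5, 1]
Entering loop: for v in values:

After execution: mapping = {4: 2, 2: 1, 5: 1, 1: 1}
{4: 2, 2: 1, 5: 1, 1: 1}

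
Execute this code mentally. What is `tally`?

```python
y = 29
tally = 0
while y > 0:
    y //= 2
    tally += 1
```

Let's trace through this code step by step.

Initialize: y = 29
Initialize: tally = 0
Entering loop: while y > 0:

After execution: tally = 5
5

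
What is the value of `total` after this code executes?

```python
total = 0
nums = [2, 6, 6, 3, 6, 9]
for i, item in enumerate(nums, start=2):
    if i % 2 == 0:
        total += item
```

Let's trace through this code step by step.

Initialize: total = 0
Initialize: nums = [2, 6, 6, 3, 6, 9]
Entering loop: for i, item in enumerate(nums, start=2):

After execution: total = 14
14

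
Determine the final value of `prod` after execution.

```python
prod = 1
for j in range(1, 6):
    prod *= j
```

Let's trace through this code step by step.

Initialize: prod = 1
Entering loop: for j in range(1, 6):

After execution: prod = 120
120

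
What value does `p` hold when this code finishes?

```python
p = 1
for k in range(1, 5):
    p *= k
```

Let's trace through this code step by step.

Initialize: p = 1
Entering loop: for k in range(1, 5):

After execution: p = 24
24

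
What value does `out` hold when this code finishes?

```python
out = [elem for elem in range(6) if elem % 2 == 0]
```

Let's trace through this code step by step.

Initialize: out = [elem for elem in range(6) if elem % 2 == 0]

After execution: out = [0, 2, 4]
[0, 2, 4]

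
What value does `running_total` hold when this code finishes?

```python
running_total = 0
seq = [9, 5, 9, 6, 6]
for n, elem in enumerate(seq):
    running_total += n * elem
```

Let's trace through this code step by step.

Initialize: running_total = 0
Initialize: seq = [9, 5, 9, 6, 6]
Entering loop: for n, elem in enumerate(seq):

After execution: running_total = 65
65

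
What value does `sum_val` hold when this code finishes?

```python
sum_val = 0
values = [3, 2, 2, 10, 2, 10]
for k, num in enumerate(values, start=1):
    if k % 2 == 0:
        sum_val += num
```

Let's trace through this code step by step.

Initialize: sum_val = 0
Initialize: values = [3, 2, 2, 10, 2, 10]
Entering loop: for k, num in enumerate(values, start=1):

After execution: sum_val = 22
22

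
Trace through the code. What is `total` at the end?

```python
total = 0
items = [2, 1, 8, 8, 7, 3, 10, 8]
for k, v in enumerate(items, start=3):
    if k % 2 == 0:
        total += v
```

Let's trace through this code step by step.

Initialize: total = 0
Initialize: items = [2, 1, 8, 8, 7, 3, 10, 8]
Entering loop: for k, v in enumerate(items, start=3):

After execution: total = 20
20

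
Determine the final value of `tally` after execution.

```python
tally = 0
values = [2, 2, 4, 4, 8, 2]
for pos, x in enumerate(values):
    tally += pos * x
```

Let's trace through this code step by step.

Initialize: tally = 0
Initialize: values = [2, 2, 4, 4, 8, 2]
Entering loop: for pos, x in enumerate(values):

After execution: tally = 64
64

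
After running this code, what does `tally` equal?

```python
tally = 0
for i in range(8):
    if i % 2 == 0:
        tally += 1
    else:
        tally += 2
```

Let's trace through this code step by step.

Initialize: tally = 0
Entering loop: for i in range(8):

After execution: tally = 12
12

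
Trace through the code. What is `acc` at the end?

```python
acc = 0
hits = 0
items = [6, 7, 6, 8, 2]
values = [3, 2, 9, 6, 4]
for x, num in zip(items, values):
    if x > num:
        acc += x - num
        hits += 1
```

Let's trace through this code step by step.

Initialize: acc = 0
Initialize: hits = 0
Initialize: items = [6, 7, 6, 8, 2]
Initialize: values = [3, 2, 9, 6, 4]
Entering loop: for x, num in zip(items, values):

After execution: acc = 10
10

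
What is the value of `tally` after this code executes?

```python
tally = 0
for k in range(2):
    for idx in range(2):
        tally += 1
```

Let's trace through this code step by step.

Initialize: tally = 0
Entering loop: for k in range(2):

After execution: tally = 4
4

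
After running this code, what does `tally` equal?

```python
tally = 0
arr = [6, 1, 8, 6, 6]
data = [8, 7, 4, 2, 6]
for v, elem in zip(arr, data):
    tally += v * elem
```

Let's trace through this code step by step.

Initialize: tally = 0
Initialize: arr = [6, 1, 8, 6, 6]
Initialize: data = [8, 7, 4, 2, 6]
Entering loop: for v, elem in zip(arr, data):

After execution: tally = 135
135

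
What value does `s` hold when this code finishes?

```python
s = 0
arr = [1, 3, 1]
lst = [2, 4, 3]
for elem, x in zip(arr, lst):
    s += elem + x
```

Let's trace through this code step by step.

Initialize: s = 0
Initialize: arr = [1, 3, 1]
Initialize: lst = [2, 4, 3]
Entering loop: for elem, x in zip(arr, lst):

After execution: s = 14
14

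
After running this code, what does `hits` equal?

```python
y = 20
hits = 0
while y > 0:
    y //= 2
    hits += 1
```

Let's trace through this code step by step.

Initialize: y = 20
Initialize: hits = 0
Entering loop: while y > 0:

After execution: hits = 5
5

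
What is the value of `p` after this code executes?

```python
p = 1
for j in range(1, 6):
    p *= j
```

Let's trace through this code step by step.

Initialize: p = 1
Entering loop: for j in range(1, 6):

After execution: p = 120
120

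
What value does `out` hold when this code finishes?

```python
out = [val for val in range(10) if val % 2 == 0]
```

Let's trace through this code step by step.

Initialize: out = [val for val in range(10) if val % 2 == 0]

After execution: out = [0, 2, 4, 6, 8]
[0, 2, 4, 6, 8]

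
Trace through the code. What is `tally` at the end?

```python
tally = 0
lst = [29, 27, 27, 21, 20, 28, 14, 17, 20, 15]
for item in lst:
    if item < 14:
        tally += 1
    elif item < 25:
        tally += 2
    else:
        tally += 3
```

Let's trace through this code step by step.

Initialize: tally = 0
Initialize: lst = [29, 27, 27, 21, 20, 28, 14, 17, 20, 15]
Entering loop: for item in lst:

After execution: tally = 24
24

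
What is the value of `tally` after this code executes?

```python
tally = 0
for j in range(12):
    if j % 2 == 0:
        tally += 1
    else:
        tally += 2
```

Let's trace through this code step by step.

Initialize: tally = 0
Entering loop: for j in range(12):

After execution: tally = 18
18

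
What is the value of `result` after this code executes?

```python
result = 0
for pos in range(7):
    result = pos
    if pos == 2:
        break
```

Let's trace through this code step by step.

Initialize: result = 0
Entering loop: for pos in range(7):

After execution: result = 2
2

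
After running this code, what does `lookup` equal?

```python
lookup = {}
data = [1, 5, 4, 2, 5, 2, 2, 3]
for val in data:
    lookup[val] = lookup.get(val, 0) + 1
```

Let's trace through this code step by step.

Initialize: lookup = {}
Initialize: data = [1, 5, 4, 2, 5, 2, 2, 3]
Entering loop: for val in data:

After execution: lookup = {1: 1, 5: 2, 4: 1, 2: 3, 3: 1}
{1: 1, 5: 2, 4: 1, 2: 3, 3: 1}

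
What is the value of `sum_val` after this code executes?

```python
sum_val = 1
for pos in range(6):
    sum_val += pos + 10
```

Let's trace through this code step by step.

Initialize: sum_val = 1
Entering loop: for pos in range(6):

After execution: sum_val = 76
76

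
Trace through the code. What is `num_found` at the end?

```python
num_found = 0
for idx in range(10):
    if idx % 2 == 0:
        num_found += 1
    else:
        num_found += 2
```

Let's trace through this code step by step.

Initialize: num_found = 0
Entering loop: for idx in range(10):

After execution: num_found = 15
15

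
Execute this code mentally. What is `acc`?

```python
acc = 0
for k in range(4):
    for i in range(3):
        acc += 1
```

Let's trace through this code step by step.

Initialize: acc = 0
Entering loop: for k in range(4):

After execution: acc = 12
12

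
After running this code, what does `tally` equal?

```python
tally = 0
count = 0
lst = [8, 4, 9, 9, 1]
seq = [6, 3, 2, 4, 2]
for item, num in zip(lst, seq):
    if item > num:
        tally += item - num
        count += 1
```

Let's trace through this code step by step.

Initialize: tally = 0
Initialize: count = 0
Initialize: lst = [8, 4, 9, 9, 1]
Initialize: seq = [6, 3, 2, 4, 2]
Entering loop: for item, num in zip(lst, seq):

After execution: tally = 15
15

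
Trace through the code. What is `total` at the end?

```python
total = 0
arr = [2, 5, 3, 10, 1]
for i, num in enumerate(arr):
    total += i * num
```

Let's trace through this code step by step.

Initialize: total = 0
Initialize: arr = [2, 5, 3, 10, 1]
Entering loop: for i, num in enumerate(arr):

After execution: total = 45
45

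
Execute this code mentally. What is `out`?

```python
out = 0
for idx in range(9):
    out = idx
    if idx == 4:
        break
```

Let's trace through this code step by step.

Initialize: out = 0
Entering loop: for idx in range(9):

After execution: out = 4
4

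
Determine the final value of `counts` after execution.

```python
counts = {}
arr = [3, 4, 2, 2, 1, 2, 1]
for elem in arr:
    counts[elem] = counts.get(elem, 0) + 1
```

Let's trace through this code step by step.

Initialize: counts = {}
Initialize: arr = [3, 4, 2, 2, 1, 2, 1]
Entering loop: for elem in arr:

After execution: counts = {3: 1, 4: 1, 2: 3, 1: 2}
{3: 1, 4: 1, 2: 3, 1: 2}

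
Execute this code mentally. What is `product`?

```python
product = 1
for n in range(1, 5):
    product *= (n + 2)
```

Let's trace through this code step by step.

Initialize: product = 1
Entering loop: for n in range(1, 5):

After execution: product = 360
360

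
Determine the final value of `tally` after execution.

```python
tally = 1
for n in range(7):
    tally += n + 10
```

Let's trace through this code step by step.

Initialize: tally = 1
Entering loop: for n in range(7):

After execution: tally = 92
92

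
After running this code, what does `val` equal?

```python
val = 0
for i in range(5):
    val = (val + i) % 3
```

Let's trace through this code step by step.

Initialize: val = 0
Entering loop: for i in range(5):

After execution: val = 1
1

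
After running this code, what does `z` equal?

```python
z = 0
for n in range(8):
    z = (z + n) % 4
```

Let's trace through this code step by step.

Initialize: z = 0
Entering loop: for n in range(8):

After execution: z = 0
0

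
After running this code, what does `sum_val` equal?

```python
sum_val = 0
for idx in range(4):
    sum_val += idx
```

Let's trace through this code step by step.

Initialize: sum_val = 0
Entering loop: for idx in range(4):

After execution: sum_val = 6
6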